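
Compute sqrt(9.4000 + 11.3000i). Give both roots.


|z| = sqrt(88.36+127.69) = 14.6986
sqrt((|z|+a)/2) = sqrt((14.6986+9.4)/2) = sqrt(12.0493) = 3.4712
sqrt((|z|-a)/2) = sqrt((14.6986-9.4)/2) = sqrt(2.6493) = 1.6277

±(3.4712 + 1.6277i) i.e. 3.4712 + 1.6277i and -3.4712 - 1.6277i


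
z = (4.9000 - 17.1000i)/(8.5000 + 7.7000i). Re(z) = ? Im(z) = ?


Multiply by conjugate: (4.9000 - 17.1000i)(8.5000 - 7.7000i) / (8.5^2 + 7.7^2)
Numerator real = 4.9*8.5 - (17.1)*7.7 = -90.02
Numerator imag = -17.1*8.5 - 4.9*7.7 = -183.08
Denominator = 131.54
Re(z) = -90.02/131.54 = -0.6844
Im(z) = -183.08/131.54 = -1.3918

Re(z) = -0.6844, Im(z) = -1.3918


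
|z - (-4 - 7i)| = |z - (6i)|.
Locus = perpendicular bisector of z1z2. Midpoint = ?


Equal distances means the locus is the perpendicular bisector of z1 and z2.
Midpoint = ((-4+0)/2, (-7+6)/2) = (-2.0000, -0.5000)

Perpendicular bisector through (-2.0000, -0.5000)


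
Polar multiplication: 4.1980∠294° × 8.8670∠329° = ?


r = 4.1980 * 8.8670 = 37.2237
theta = 294° + 329° = 623° = 263° (mod 360)

37.2237 cis(263°)


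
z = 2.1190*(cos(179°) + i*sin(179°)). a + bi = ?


a = 2.1190*cos(179°) = 2.1190*(-0.99985) = -2.1187
b = 2.1190*sin(179°) = 2.1190*0.01745 = 0.0370

-2.1187 + 0.0370i


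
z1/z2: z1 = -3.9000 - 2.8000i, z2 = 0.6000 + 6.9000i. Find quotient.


Conjugate of z2 = 0.6000 - 6.9000i
Numerator: (-3.9000 - 2.8000i)(0.6000 - 6.9000i) = -21.6600 + 25.2300i
Denominator: 0.6^2 + 6.9^2 = 47.97
Result = (-21.6600 + 25.2300i)/47.97

-0.4515 + 0.5260i


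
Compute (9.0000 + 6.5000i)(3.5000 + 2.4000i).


Real = 9*3.5 - 6.5*2.4 = 31.5 - 15.6 = 15.9
Imag = 9*2.4 + 3.5*6.5 = 21.6 + 22.75 = 44.35

15.9000 + 44.3500i


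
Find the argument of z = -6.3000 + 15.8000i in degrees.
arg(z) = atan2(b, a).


Re = -6.3, Im = 15.8
arg = atan2(15.8, -6.3) = 111.7389 degrees

arg(z) = 111.7389 degrees


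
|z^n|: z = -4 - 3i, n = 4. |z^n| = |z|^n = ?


|z| = sqrt(16+9) = sqrt(25) = 5
|z^4| = |z|^4 = 5^4 = 625

|z^4| = 625


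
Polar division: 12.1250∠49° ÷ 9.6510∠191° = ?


r = 12.1250 / 9.6510 = 1.2563
theta = 49° - 191° = -142° = 218° (mod 360)

1.2563 cis(218°)


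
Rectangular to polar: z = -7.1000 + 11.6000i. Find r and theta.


r = sqrt(50.41+134.56) = sqrt(184.97) = 13.6004
theta = atan2(11.6, -7.1) = 121.4695 degrees

r = 13.6004, theta = 121.4695 degrees


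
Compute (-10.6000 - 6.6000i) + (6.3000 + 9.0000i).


Real: -10.6 + 6.3 = -4.3
Imag: -6.6 + 9 = 2.4

-4.3000 + 2.4000i


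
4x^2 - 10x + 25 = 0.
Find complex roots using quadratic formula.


disc = (-10)^2 - 4*4*25 = 100 - 400 = -300
sqrt(|disc|) = sqrt(300) = 17.3205
Real part = 10/(2*4) = 1.2500
Imag part = 17.3205/(2*4) = 2.1651

1.2500 ± 2.1651i


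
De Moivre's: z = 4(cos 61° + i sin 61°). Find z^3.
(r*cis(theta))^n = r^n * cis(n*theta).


r^3 = 4^3 = 64
n*theta = 3*61° = 183° = 183° (mod 360)
a = 64*cos(183°) = -63.9123
b = 64*sin(183°) = -3.3495

64 cis(183°) = -63.9123 - 3.3495i


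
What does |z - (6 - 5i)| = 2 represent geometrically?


|z - z0| = r is a circle with center z0 and radius r.
Center = (6, -5), radius = 2

Circle with center (6, -5) and radius 2


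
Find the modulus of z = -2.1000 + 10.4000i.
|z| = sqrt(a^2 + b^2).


|z| = sqrt((-2.1)^2 + 10.4^2) = sqrt(4.41 + 108.16) = sqrt(112.57) = 10.6099

|z| = 10.6099


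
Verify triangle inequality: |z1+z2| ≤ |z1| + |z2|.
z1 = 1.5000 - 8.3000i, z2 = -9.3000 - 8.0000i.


|z1| = sqrt(1.5^2 + (-8.3)^2) = sqrt(71.14) = 8.4345
|z2| = sqrt((-9.3)^2 + (-8)^2) = sqrt(150.49) = 12.2674
z1+z2 = -7.8000 - 16.3000i
|z1+z2| = sqrt(326.53) = 18.0701
|z1|+|z2| = 8.4345 + 12.2674 = 20.7019

|z1+z2| = 18.0701 ≤ |z1|+|z2| = 20.7019 (verified)


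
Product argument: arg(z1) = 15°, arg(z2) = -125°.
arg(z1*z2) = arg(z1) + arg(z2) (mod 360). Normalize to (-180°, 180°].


arg(z1*z2) = 15° - 125° = -110°
Normalized to (-180°, 180°]: -110°

-110°


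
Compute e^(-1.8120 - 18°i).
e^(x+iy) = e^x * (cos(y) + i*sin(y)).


e^-1.8120 = 0.1633
cos(-18°) = 0.9511
sin(-18°) = -0.309
Real = 0.1633*0.9511 = 0.1553
Imag = 0.1633*(-0.309) = -0.0505

0.1553 - 0.0505i


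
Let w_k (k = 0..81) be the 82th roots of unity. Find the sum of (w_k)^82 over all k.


The roots are w_k = w^k with w = e^(2*pi*i/82), and (w^k)^82 = (w^82)^k.
So S = 1 + u + u^2 + ... + u^(81) with u = w^82.
82 = 1*82 + 0, so 82 is a multiple of 82 and u = (w^82)^1 = 1.
Every one of the 82 terms equals 1: S = 82

S = 82


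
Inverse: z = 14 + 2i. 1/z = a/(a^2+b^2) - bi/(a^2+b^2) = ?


|z|^2 = 196+4 = 200
1/z = (14 - 2i)/200

1/z = 0.0700 - 0.0100i


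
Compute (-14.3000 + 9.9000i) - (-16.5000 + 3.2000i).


Real: -14.3 + 16.5 = 2.2
Imag: 9.9 - 3.2 = 6.7

2.2000 + 6.7000i


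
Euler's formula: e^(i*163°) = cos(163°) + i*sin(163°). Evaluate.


cos(163°) = -0.9563
sin(163°) = 0.2924

e^(i*163°) = -0.9563 + 0.2924i


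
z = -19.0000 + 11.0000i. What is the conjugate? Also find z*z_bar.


z_bar = -19.0000 - 11.0000i
z*z_bar = (-19)^2 + 11^2 = 361 + 121 = 482

z_bar = -19.0000 - 11.0000i, z*z_bar = 482


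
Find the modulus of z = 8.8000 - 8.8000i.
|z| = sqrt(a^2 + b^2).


|z| = sqrt(8.8^2 + (-8.8)^2) = sqrt(77.44 + 77.44) = sqrt(154.88) = 12.4451

|z| = 12.4451


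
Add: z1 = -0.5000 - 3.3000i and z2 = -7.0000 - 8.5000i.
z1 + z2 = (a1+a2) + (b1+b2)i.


Real: -0.5 - 7 = -7.5
Imag: -3.3 - 8.5 = -11.8

-7.5000 - 11.8000i


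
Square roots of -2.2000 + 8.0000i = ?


|z| = sqrt(4.84+64) = 8.2970
sqrt((|z|+a)/2) = sqrt((8.2970+(-2.2))/2) = sqrt(3.0485) = 1.7460
sqrt((|z|-a)/2) = sqrt((8.2970-(-2.2))/2) = sqrt(5.2485) = 2.2910

±(1.7460 + 2.2910i) i.e. 1.7460 + 2.2910i and -1.7460 - 2.2910i


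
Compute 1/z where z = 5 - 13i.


|z|^2 = 25+169 = 194
1/z = (5 + 13i)/194

1/z = 0.0258 + 0.0670i


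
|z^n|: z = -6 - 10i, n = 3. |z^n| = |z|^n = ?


|z| = sqrt(36+100) = sqrt(136) = 11.6619
|z^3| = |z|^3 = (sqrt(136))^3 = 136*sqrt(136)

|z^3| = 136*sqrt(136) ≈ 1586.0189


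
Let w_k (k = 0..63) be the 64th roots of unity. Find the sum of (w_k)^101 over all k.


The roots are w_k = w^k with w = e^(2*pi*i/64), and (w^k)^101 = (w^101)^k.
So S = 1 + u + u^2 + ... + u^(63) with u = w^101.
101 = 1*64 + 37, so 101 is not a multiple of 64: u = (w^64)^1 * w^37 = w^37 ≠ 1 (w is a primitive 64th root), while u^64 = (w^64)^101 = 1.
Geometric series: S = (1 - u^64)/(1 - u) = (1 - 1)/(1 - u) = 0

S = 0


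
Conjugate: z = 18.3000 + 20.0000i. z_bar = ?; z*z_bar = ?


z_bar = 18.3000 - 20.0000i
z*z_bar = 18.3^2 + 20^2 = 334.89 + 400 = 734.89

z_bar = 18.3000 - 20.0000i, z*z_bar = 734.89


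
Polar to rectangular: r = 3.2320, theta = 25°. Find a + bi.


a = 3.2320*cos(25°) = 3.2320*0.9063 = 2.9292
b = 3.2320*sin(25°) = 3.2320*0.42262 = 1.3659

2.9292 + 1.3659i


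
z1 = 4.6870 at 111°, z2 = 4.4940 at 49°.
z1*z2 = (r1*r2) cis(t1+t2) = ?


r = 4.6870 * 4.4940 = 21.0634
theta = 111° + 49° = 160° = 160° (mod 360)

21.0634 cis(160°)


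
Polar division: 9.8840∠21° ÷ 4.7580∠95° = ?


r = 9.8840 / 4.7580 = 2.0773
theta = 21° - 95° = -74° = 286° (mod 360)

2.0773 cis(286°)


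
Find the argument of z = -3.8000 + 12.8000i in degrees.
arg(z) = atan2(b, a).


Re = -3.8, Im = 12.8
arg = atan2(12.8, -3.8) = 106.5348 degrees

arg(z) = 106.5348 degrees


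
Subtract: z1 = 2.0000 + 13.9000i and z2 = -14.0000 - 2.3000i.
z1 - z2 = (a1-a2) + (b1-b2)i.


Real: 2 + 14 = 16
Imag: 13.9 + 2.3 = 16.2

16.0000 + 16.2000i


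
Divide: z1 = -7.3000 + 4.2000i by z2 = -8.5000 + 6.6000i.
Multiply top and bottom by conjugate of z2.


Conjugate of z2 = -8.5000 - 6.6000i
Numerator: (-7.3000 + 4.2000i)(-8.5000 - 6.6000i) = 89.7700 + 12.4800i
Denominator: (-8.5)^2 + 6.6^2 = 115.81
Result = (89.7700 + 12.4800i)/115.81

0.7751 + 0.1078i


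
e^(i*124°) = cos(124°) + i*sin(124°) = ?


cos(124°) = -0.5592
sin(124°) = 0.8290

e^(i*124°) = -0.5592 + 0.8290i


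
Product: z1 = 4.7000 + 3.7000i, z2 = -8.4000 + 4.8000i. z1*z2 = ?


Real = 4.7*(-8.4) - 3.7*4.8 = -39.48 - 17.76 = -57.24
Imag = 4.7*4.8 - (8.4)*3.7 = 22.56 - (31.08) = -8.52

-57.2400 - 8.5200i


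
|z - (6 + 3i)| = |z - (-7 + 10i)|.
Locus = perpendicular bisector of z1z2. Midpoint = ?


Equal distances means the locus is the perpendicular bisector of z1 and z2.
Midpoint = ((6+(-7))/2, (3+10)/2) = (-0.5000, 6.5000)

Perpendicular bisector through (-0.5000, 6.5000)


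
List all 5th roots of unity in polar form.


The 5th roots of unity are cis(360k/5°) for k=0..4
Angle step = 360/5 = 72°
Primitive root: cis(72°)
Primitive root = 0.3090 + 0.9511i

5 roots at angles: 0°, 72°, 144°, 216°, 288°


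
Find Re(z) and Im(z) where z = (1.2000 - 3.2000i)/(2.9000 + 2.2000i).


Multiply by conjugate: (1.2000 - 3.2000i)(2.9000 - 2.2000i) / (2.9^2 + 2.2^2)
Numerator real = 1.2*2.9 - (3.2)*2.2 = -3.56
Numerator imag = -3.2*2.9 - 1.2*2.2 = -11.92
Denominator = 13.25
Re(z) = -3.56/13.25 = -0.2687
Im(z) = -11.92/13.25 = -0.8996

Re(z) = -0.2687, Im(z) = -0.8996


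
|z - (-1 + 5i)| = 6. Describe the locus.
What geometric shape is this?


|z - z0| = r is a circle with center z0 and radius r.
Center = (-1, 5), radius = 6

Circle with center (-1, 5) and radius 6


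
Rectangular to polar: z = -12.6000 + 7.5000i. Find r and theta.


r = sqrt(158.76+56.25) = sqrt(215.01) = 14.6632
theta = atan2(7.5, -12.6) = 149.2373 degrees

r = 14.6632, theta = 149.2373 degrees


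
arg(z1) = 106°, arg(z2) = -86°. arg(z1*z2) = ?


arg(z1*z2) = 106° - 86° = 20°
Normalized to (-180°, 180°]: 20°

20°


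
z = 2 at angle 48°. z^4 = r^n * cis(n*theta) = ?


r^4 = 2^4 = 16
n*theta = 4*48° = 192° = 192° (mod 360)
a = 16*cos(192°) = -15.6504
b = 16*sin(192°) = -3.3266

16 cis(192°) = -15.6504 - 3.3266i


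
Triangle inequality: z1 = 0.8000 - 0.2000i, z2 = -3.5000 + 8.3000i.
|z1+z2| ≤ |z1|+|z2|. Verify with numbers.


|z1| = sqrt(0.8^2 + (-0.2)^2) = sqrt(0.68) = 0.8246
|z2| = sqrt((-3.5)^2 + 8.3^2) = sqrt(81.14) = 9.0078
z1+z2 = -2.7000 + 8.1000i
|z1+z2| = sqrt(72.9) = 8.5381
|z1|+|z2| = 0.8246 + 9.0078 = 9.8324

|z1+z2| = 8.5381 ≤ |z1|+|z2| = 9.8324 (verified)


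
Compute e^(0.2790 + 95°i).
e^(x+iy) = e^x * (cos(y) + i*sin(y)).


e^0.2790 = 1.3218
cos(95°) = -0.08716
sin(95°) = 0.9962
Real = 1.3218*(-0.08716) = -0.1152
Imag = 1.3218*0.9962 = 1.3168

-0.1152 + 1.3168i


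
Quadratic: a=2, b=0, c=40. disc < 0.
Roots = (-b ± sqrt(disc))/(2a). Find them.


disc = 0^2 - 4*2*40 = 0 - 320 = -320
sqrt(|disc|) = sqrt(320) = 17.8885
Real part = 0/(2*2) = 0
Imag part = 17.8885/(2*2) = 4.4721

0 ± 4.4721i


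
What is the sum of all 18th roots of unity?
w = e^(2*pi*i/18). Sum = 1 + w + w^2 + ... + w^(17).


The sum of all 18th roots of unity is 0.
Geometric series: (1 - w^18)/(1 - w) = (1-1)/(1-w) = 0 since w^18 = 1, w ≠ 1.
Alternatively: coefficient of z^17 in z^18 - 1 is 0.

0


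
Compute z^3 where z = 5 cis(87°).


r^3 = 5^3 = 125
n*theta = 3*87° = 261° = 261° (mod 360)
a = 125*cos(261°) = -19.5543
b = 125*sin(261°) = -123.4610

125 cis(261°) = -19.5543 - 123.4610i


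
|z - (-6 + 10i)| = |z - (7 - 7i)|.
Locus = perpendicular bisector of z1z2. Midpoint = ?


Equal distances means the locus is the perpendicular bisector of z1 and z2.
Midpoint = ((-6+7)/2, (10+(-7))/2) = (0.5000, 1.5000)

Perpendicular bisector through (0.5000, 1.5000)


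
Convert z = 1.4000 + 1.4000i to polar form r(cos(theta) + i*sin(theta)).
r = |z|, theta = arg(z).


r = sqrt(1.96+1.96) = sqrt(3.92) = 1.9799
theta = atan2(1.4, 1.4) = 45.0000 degrees

r = 1.9799, theta = 45.0000 degrees


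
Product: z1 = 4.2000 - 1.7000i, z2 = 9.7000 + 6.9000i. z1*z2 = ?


Real = 4.2*9.7 - (-1.7)*6.9 = 40.74 - (-11.73) = 52.47
Imag = 4.2*6.9 + 9.7*(-1.7) = 28.98 - (16.49) = 12.49

52.4700 + 12.4900i


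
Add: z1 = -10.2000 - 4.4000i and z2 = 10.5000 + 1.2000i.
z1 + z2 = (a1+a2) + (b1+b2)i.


Real: -10.2 + 10.5 = 0.3
Imag: -4.4 + 1.2 = -3.2

0.3000 - 3.2000i


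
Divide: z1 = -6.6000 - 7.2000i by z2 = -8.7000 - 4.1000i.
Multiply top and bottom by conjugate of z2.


Conjugate of z2 = -8.7000 + 4.1000i
Numerator: (-6.6000 - 7.2000i)(-8.7000 + 4.1000i) = 86.9400 + 35.5800i
Denominator: (-8.7)^2 + (-4.1)^2 = 92.5
Result = (86.9400 + 35.5800i)/92.5

0.9399 + 0.3846i


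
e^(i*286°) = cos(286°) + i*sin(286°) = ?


cos(286°) = 0.2756
sin(286°) = -0.9613

e^(i*286°) = 0.2756 - 0.9613i


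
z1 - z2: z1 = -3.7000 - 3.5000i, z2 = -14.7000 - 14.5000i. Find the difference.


Real: -3.7 + 14.7 = 11
Imag: -3.5 + 14.5 = 11

11.0000 + 11.0000i


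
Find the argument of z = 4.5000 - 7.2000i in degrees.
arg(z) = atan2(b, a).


Re = 4.5, Im = -7.2
arg = atan2(-7.2, 4.5) = -57.9946 degrees

arg(z) = -57.9946 degrees


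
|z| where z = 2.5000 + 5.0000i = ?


|z| = sqrt(2.5^2 + 5^2) = sqrt(6.25 + 25) = sqrt(31.25) = 5.5902

|z| = 5.5902


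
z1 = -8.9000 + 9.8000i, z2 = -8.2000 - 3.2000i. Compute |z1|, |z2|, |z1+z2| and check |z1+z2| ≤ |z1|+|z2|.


|z1| = sqrt((-8.9)^2 + 9.8^2) = sqrt(175.25) = 13.2382
|z2| = sqrt((-8.2)^2 + (-3.2)^2) = sqrt(77.48) = 8.8023
z1+z2 = -17.1000 + 6.6000i
|z1+z2| = sqrt(335.97) = 18.3295
|z1|+|z2| = 13.2382 + 8.8023 = 22.0405

|z1+z2| = 18.3295 ≤ |z1|+|z2| = 22.0405 (verified)


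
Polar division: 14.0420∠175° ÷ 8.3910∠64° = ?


r = 14.0420 / 8.3910 = 1.6735
theta = 175° - 64° = 111° = 111° (mod 360)

1.6735 cis(111°)


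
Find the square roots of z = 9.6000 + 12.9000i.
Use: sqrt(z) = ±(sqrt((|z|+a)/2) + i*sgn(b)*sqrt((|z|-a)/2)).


|z| = sqrt(92.16+166.41) = 16.0801
sqrt((|z|+a)/2) = sqrt((16.0801+9.6)/2) = sqrt(12.8401) = 3.5833
sqrt((|z|-a)/2) = sqrt((16.0801-9.6)/2) = sqrt(3.2401) = 1.8000

±(3.5833 + 1.8000i) i.e. 3.5833 + 1.8000i and -3.5833 - 1.8000i


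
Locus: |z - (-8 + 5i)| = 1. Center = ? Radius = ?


|z - z0| = r is a circle with center z0 and radius r.
Center = (-8, 5), radius = 1

Circle with center (-8, 5) and radius 1


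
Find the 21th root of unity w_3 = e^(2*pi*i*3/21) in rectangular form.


Angle = 360*3/21 = 51.4286°
a = cos(51.4286°) = 0.6235
b = sin(51.4286°) = 0.7818

0.6235 + 0.7818i


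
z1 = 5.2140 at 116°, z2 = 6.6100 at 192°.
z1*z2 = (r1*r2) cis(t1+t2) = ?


r = 5.2140 * 6.6100 = 34.4645
theta = 116° + 192° = 308° = 308° (mod 360)

34.4645 cis(308°)


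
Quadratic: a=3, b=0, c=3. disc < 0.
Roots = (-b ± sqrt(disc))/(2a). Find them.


disc = 0^2 - 4*3*3 = 0 - 36 = -36
sqrt(|disc|) = sqrt(36) = 6.0000
Real part = 0/(2*3) = 0
Imag part = 6.0000/(2*3) = 1.0000

0 ± 1.0000i


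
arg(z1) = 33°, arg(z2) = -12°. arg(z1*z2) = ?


arg(z1*z2) = 33° - 12° = 21°
Normalized to (-180°, 180°]: 21°

21°


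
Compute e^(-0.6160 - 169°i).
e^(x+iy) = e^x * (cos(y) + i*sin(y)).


e^-0.6160 = 0.5401
cos(-169°) = -0.9816
sin(-169°) = -0.1908
Real = 0.5401*(-0.9816) = -0.5302
Imag = 0.5401*(-0.1908) = -0.1031

-0.5302 - 0.1031i


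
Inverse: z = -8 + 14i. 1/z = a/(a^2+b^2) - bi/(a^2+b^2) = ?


|z|^2 = 64+196 = 260
1/z = (-8 - 14i)/260

1/z = -0.0308 - 0.0538i


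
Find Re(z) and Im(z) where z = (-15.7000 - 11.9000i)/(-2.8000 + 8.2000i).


Multiply by conjugate: (-15.7000 - 11.9000i)(-2.8000 - 8.2000i) / ((-2.8)^2 + 8.2^2)
Numerator real = -15.7*(-2.8) - (11.9)*8.2 = -53.62
Numerator imag = -11.9*(-2.8) - (-15.7)*8.2 = 162.06
Denominator = 75.08
Re(z) = -53.62/75.08 = -0.7142
Im(z) = 162.06/75.08 = 2.1585

Re(z) = -0.7142, Im(z) = 2.1585


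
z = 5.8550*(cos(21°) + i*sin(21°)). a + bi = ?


a = 5.8550*cos(21°) = 5.8550*0.93358 = 5.4661
b = 5.8550*sin(21°) = 5.8550*0.358368 = 2.0982

5.4661 + 2.0982i


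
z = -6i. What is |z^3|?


|z| = sqrt(0+36) = sqrt(36) = 6
|z^3| = |z|^3 = 6^3 = 216

|z^3| = 216


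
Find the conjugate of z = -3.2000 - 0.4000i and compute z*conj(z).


z_bar = -3.2000 + 0.4000i
z*z_bar = (-3.2)^2 + (-0.4)^2 = 10.24 + 0.16 = 10.4

z_bar = -3.2000 + 0.4000i, z*z_bar = 10.4


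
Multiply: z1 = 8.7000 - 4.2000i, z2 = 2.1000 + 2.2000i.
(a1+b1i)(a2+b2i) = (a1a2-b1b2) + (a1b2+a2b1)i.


Real = 8.7*2.1 - (-4.2)*2.2 = 18.27 - (-9.24) = 27.51
Imag = 8.7*2.2 + 2.1*(-4.2) = 19.14 - (8.82) = 10.32

27.5100 + 10.3200i


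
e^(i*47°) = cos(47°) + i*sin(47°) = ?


cos(47°) = 0.6820
sin(47°) = 0.7314

e^(i*47°) = 0.6820 + 0.7314i


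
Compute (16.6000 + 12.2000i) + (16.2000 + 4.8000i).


Real: 16.6 + 16.2 = 32.8
Imag: 12.2 + 4.8 = 17

32.8000 + 17.0000i


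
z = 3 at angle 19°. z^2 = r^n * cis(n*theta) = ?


r^2 = 3^2 = 9
n*theta = 2*19° = 38° = 38° (mod 360)
a = 9*cos(38°) = 7.0921
b = 9*sin(38°) = 5.5410

9 cis(38°) = 7.0921 + 5.5410i


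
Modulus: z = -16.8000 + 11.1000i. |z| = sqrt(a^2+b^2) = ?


|z| = sqrt((-16.8)^2 + 11.1^2) = sqrt(282.24 + 123.21) = sqrt(405.45) = 20.1358

|z| = 20.1358


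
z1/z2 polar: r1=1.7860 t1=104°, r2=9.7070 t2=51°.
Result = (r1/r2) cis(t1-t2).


r = 1.7860 / 9.7070 = 0.1840
theta = 104° - 51° = 53° = 53° (mod 360)

0.1840 cis(53°)


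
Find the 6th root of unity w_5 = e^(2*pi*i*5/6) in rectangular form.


Angle = 360*5/6 = 300°
a = cos(300°) = 0.5000
b = sin(300°) = -0.8660

0.5000 - 0.8660i


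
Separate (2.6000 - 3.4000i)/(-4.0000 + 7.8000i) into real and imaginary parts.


Multiply by conjugate: (2.6000 - 3.4000i)(-4.0000 - 7.8000i) / ((-4)^2 + 7.8^2)
Numerator real = 2.6*(-4) - (3.4)*7.8 = -36.92
Numerator imag = -3.4*(-4) - 2.6*7.8 = -6.68
Denominator = 76.84
Re(z) = -36.92/76.84 = -0.4805
Im(z) = -6.68/76.84 = -0.0869

Re(z) = -0.4805, Im(z) = -0.0869


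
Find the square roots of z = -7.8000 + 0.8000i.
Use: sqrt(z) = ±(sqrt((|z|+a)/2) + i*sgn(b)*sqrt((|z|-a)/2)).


|z| = sqrt(60.84+0.64) = 7.8409
sqrt((|z|+a)/2) = sqrt((7.8409+(-7.8))/2) = sqrt(0.0205) = 0.1430
sqrt((|z|-a)/2) = sqrt((7.8409-(-7.8))/2) = sqrt(7.8205) = 2.7965

±(0.1430 + 2.7965i) i.e. 0.1430 + 2.7965i and -0.1430 - 2.7965i


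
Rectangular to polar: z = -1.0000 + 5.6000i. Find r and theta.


r = sqrt(1+31.36) = sqrt(32.36) = 5.6886
theta = atan2(5.6, -1) = 100.1247 degrees

r = 5.6886, theta = 100.1247 degrees


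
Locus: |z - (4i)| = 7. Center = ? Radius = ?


|z - z0| = r is a circle with center z0 and radius r.
Center = (0, 4), radius = 7

Circle with center (0, 4) and radius 7


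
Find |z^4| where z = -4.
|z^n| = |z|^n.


|z| = sqrt(16+0) = sqrt(16) = 4
|z^4| = |z|^4 = 4^4 = 256

|z^4| = 256


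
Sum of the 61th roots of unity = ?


The sum of all 61th roots of unity is 0.
Geometric series: (1 - w^61)/(1 - w) = (1-1)/(1-w) = 0 since w^61 = 1, w ≠ 1.
Alternatively: coefficient of z^60 in z^61 - 1 is 0.

0


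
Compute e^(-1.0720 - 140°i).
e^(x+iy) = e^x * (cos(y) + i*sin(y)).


e^-1.0720 = 0.3423
cos(-140°) = -0.766
sin(-140°) = -0.6428
Real = 0.3423*(-0.766) = -0.2622
Imag = 0.3423*(-0.6428) = -0.2200

-0.2622 - 0.2200i


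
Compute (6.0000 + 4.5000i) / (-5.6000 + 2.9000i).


Conjugate of z2 = -5.6000 - 2.9000i
Numerator: (6.0000 + 4.5000i)(-5.6000 - 2.9000i) = -20.5500 - 42.6000i
Denominator: (-5.6)^2 + 2.9^2 = 39.77
Result = (-20.5500 - 42.6000i)/39.77

-0.5167 - 1.0712i


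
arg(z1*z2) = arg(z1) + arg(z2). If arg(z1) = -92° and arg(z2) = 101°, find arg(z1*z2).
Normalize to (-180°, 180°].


arg(z1*z2) = -92° + 101° = 9°
Normalized to (-180°, 180°]: 9°

9°


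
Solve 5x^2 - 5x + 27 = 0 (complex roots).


disc = (-5)^2 - 4*5*27 = 25 - 540 = -515
sqrt(|disc|) = sqrt(515) = 22.6936
Real part = 5/(2*5) = 0.5000
Imag part = 22.6936/(2*5) = 2.2694

0.5000 ± 2.2694i


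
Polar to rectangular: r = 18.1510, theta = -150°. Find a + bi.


a = 18.1510*cos(-150°) = 18.1510*(-0.866025) = -15.7192
b = 18.1510*sin(-150°) = 18.1510*(-0.5) = -9.0755

-15.7192 - 9.0755i


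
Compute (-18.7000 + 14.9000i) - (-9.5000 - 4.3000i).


Real: -18.7 + 9.5 = -9.2
Imag: 14.9 + 4.3 = 19.2

-9.2000 + 19.2000i


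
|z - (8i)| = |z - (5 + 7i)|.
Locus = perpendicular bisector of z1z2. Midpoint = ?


Equal distances means the locus is the perpendicular bisector of z1 and z2.
Midpoint = ((0+5)/2, (8+7)/2) = (2.5000, 7.5000)

Perpendicular bisector through (2.5000, 7.5000)


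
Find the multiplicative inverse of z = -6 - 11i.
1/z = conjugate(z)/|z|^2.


|z|^2 = 36+121 = 157
1/z = (-6 + 11i)/157

1/z = -0.0382 + 0.0701i


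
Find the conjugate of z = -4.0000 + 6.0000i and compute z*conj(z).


z_bar = -4.0000 - 6.0000i
z*z_bar = (-4)^2 + 6^2 = 16 + 36 = 52

z_bar = -4.0000 - 6.0000i, z*z_bar = 52


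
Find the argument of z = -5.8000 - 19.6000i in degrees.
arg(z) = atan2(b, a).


Re = -5.8, Im = -19.6
arg = atan2(-19.6, -5.8) = -106.4845 degrees

arg(z) = -106.4845 degrees


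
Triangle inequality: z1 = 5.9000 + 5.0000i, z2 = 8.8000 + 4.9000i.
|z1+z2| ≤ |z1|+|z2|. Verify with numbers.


|z1| = sqrt(5.9^2 + 5^2) = sqrt(59.81) = 7.7337
|z2| = sqrt(8.8^2 + 4.9^2) = sqrt(101.45) = 10.0722
z1+z2 = 14.7000 + 9.9000i
|z1+z2| = sqrt(314.1) = 17.7229
|z1|+|z2| = 7.7337 + 10.0722 = 17.8059

|z1+z2| = 17.7229 ≤ |z1|+|z2| = 17.8059 (verified)


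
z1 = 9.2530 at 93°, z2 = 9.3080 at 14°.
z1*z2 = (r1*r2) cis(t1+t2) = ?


r = 9.2530 * 9.3080 = 86.1269
theta = 93° + 14° = 107° = 107° (mod 360)

86.1269 cis(107°)


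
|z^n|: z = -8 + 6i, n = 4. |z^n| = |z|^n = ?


|z| = sqrt(64+36) = sqrt(100) = 10
|z^4| = |z|^4 = 10^4 = 10000

|z^4| = 10000


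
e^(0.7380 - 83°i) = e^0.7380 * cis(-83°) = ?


e^0.7380 = 2.09175
cos(-83°) = 0.12187
sin(-83°) = -0.99255
Real = 2.09175*0.12187 = 0.2549
Imag = 2.09175*(-0.99255) = -2.0762

0.2549 - 2.0762i


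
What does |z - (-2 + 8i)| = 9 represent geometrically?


|z - z0| = r is a circle with center z0 and radius r.
Center = (-2, 8), radius = 9

Circle with center (-2, 8) and radius 9


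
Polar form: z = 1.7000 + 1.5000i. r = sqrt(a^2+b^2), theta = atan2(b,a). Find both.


r = sqrt(2.89+2.25) = sqrt(5.14) = 2.2672
theta = atan2(1.5, 1.7) = 41.4237 degrees

r = 2.2672, theta = 41.4237 degrees


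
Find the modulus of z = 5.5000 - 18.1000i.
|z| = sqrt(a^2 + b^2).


|z| = sqrt(5.5^2 + (-18.1)^2) = sqrt(30.25 + 327.61) = sqrt(357.86) = 18.9172

|z| = 18.9172


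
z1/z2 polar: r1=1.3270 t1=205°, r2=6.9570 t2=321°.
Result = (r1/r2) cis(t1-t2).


r = 1.3270 / 6.9570 = 0.1907
theta = 205° - 321° = -116° = 244° (mod 360)

0.1907 cis(244°)


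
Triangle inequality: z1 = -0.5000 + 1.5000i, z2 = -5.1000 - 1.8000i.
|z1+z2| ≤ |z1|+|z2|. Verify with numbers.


|z1| = sqrt((-0.5)^2 + 1.5^2) = sqrt(2.5) = 1.5811
|z2| = sqrt((-5.1)^2 + (-1.8)^2) = sqrt(29.25) = 5.4083
z1+z2 = -5.6000 - 0.3000i
|z1+z2| = sqrt(31.45) = 5.6080
|z1|+|z2| = 1.5811 + 5.4083 = 6.9894

|z1+z2| = 5.6080 ≤ |z1|+|z2| = 6.9894 (verified)


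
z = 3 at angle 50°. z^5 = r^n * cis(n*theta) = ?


r^5 = 3^5 = 243
n*theta = 5*50° = 250° = 250° (mod 360)
a = 243*cos(250°) = -83.1109
b = 243*sin(250°) = -228.3453

243 cis(250°) = -83.1109 - 228.3453i


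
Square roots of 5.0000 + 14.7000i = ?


|z| = sqrt(25+216.09) = 15.5271
sqrt((|z|+a)/2) = sqrt((15.5271+5)/2) = sqrt(10.2635) = 3.2037
sqrt((|z|-a)/2) = sqrt((15.5271-5)/2) = sqrt(5.2635) = 2.2942

±(3.2037 + 2.2942i) i.e. 3.2037 + 2.2942i and -3.2037 - 2.2942i


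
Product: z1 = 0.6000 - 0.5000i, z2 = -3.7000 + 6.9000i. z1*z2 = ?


Real = 0.6*(-3.7) - (-0.5)*6.9 = -2.22 - (-3.45) = 1.23
Imag = 0.6*6.9 - (3.7)*(-0.5) = 4.14 + 1.85 = 5.99

1.2300 + 5.9900i


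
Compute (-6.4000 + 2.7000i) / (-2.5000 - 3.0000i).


Conjugate of z2 = -2.5000 + 3.0000i
Numerator: (-6.4000 + 2.7000i)(-2.5000 + 3.0000i) = 7.9000 - 25.9500i
Denominator: (-2.5)^2 + (-3)^2 = 15.25
Result = (7.9000 - 25.9500i)/15.25

0.5180 - 1.7016i


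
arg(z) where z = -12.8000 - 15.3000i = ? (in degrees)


Re = -12.8, Im = -15.3
arg = atan2(-15.3, -12.8) = -129.9159 degrees

arg(z) = -129.9159 degrees


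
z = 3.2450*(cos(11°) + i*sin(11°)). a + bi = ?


a = 3.2450*cos(11°) = 3.2450*0.98163 = 3.1854
b = 3.2450*sin(11°) = 3.2450*0.19081 = 0.6192

3.1854 + 0.6192i


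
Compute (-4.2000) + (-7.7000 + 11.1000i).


Real: -4.2 - 7.7 = -11.9
Imag: 0 + 11.1 = 11.1

-11.9000 + 11.1000i


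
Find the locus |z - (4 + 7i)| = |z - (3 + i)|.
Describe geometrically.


Equal distances means the locus is the perpendicular bisector of z1 and z2.
Midpoint = ((4+3)/2, (7+1)/2) = (3.5000, 4.0000)

Perpendicular bisector through (3.5000, 4.0000)


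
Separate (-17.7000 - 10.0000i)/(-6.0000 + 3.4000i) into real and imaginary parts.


Multiply by conjugate: (-17.7000 - 10.0000i)(-6.0000 - 3.4000i) / ((-6)^2 + 3.4^2)
Numerator real = -17.7*(-6) - (10)*3.4 = 72.2
Numerator imag = -10*(-6) - (-17.7)*3.4 = 120.18
Denominator = 47.56
Re(z) = 72.2/47.56 = 1.5181
Im(z) = 120.18/47.56 = 2.5269

Re(z) = 1.5181, Im(z) = 2.5269


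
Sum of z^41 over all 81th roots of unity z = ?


The roots are w_k = w^k with w = e^(2*pi*i/81), and (w^k)^41 = (w^41)^k.
So S = 1 + u + u^2 + ... + u^(80) with u = w^41.
41 = 0*81 + 41, so 41 is not a multiple of 81: u = w^41 ≠ 1 (w is a primitive 81th root), while u^81 = (w^81)^41 = 1.
Geometric series: S = (1 - u^81)/(1 - u) = (1 - 1)/(1 - u) = 0

S = 0


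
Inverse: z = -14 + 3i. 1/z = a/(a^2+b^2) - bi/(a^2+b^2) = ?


|z|^2 = 196+9 = 205
1/z = (-14 - 3i)/205

1/z = -0.0683 - 0.0146i


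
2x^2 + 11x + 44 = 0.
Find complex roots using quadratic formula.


disc = 11^2 - 4*2*44 = 121 - 352 = -231
sqrt(|disc|) = sqrt(231) = 15.1987
Real part = -11/(2*2) = -2.7500
Imag part = 15.1987/(2*2) = 3.7997

-2.7500 ± 3.7997i


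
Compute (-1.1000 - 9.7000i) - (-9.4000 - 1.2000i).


Real: -1.1 + 9.4 = 8.3
Imag: -9.7 + 1.2 = -8.5

8.3000 - 8.5000i


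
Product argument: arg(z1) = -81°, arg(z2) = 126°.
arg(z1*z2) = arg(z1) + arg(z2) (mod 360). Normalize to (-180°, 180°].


arg(z1*z2) = -81° + 126° = 45°
Normalized to (-180°, 180°]: 45°

45°


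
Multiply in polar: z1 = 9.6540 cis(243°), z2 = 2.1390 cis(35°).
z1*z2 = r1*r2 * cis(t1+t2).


r = 9.6540 * 2.1390 = 20.6499
theta = 243° + 35° = 278° = 278° (mod 360)

20.6499 cis(278°)


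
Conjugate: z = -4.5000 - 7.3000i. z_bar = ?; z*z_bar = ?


z_bar = -4.5000 + 7.3000i
z*z_bar = (-4.5)^2 + (-7.3)^2 = 20.25 + 53.29 = 73.54

z_bar = -4.5000 + 7.3000i, z*z_bar = 73.54


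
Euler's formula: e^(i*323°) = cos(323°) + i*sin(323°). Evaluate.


cos(323°) = 0.7986
sin(323°) = -0.6018

e^(i*323°) = 0.7986 - 0.6018i


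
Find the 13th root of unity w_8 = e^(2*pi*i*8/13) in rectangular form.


Angle = 360*8/13 = 221.5385°
a = cos(221.5385°) = -0.7485
b = sin(221.5385°) = -0.6631

-0.7485 - 0.6631i


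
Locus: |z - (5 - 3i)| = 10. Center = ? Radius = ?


|z - z0| = r is a circle with center z0 and radius r.
Center = (5, -3), radius = 10

Circle with center (5, -3) and radius 10


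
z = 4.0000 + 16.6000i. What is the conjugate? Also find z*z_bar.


z_bar = 4.0000 - 16.6000i
z*z_bar = 4^2 + 16.6^2 = 16 + 275.56 = 291.56

z_bar = 4.0000 - 16.6000i, z*z_bar = 291.56


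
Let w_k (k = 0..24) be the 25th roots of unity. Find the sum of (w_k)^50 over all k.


The roots are w_k = w^k with w = e^(2*pi*i/25), and (w^k)^50 = (w^50)^k.
So S = 1 + u + u^2 + ... + u^(24) with u = w^50.
50 = 2*25 + 0, so 50 is a multiple of 25 and u = (w^25)^2 = 1.
Every one of the 25 terms equals 1: S = 25

S = 25


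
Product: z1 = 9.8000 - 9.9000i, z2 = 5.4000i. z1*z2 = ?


Real = 9.8*0 - (-9.9)*5.4 = 0 - (-53.46) = 53.46
Imag = 9.8*5.4 + 0*(-9.9) = 52.92 + 0 = 52.92

53.4600 + 52.9200i


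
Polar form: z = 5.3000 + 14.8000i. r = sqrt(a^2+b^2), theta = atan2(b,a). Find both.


r = sqrt(28.09+219.04) = sqrt(247.13) = 15.7204
theta = atan2(14.8, 5.3) = 70.2971 degrees

r = 15.7204, theta = 70.2971 degrees


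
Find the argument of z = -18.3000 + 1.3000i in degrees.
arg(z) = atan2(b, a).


Re = -18.3, Im = 1.3
arg = atan2(1.3, -18.3) = 175.9366 degrees

arg(z) = 175.9366 degrees


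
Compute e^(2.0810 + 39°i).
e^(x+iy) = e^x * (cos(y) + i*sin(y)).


e^2.0810 = 8.0125
cos(39°) = 0.77715
sin(39°) = 0.62932
Real = 8.0125*0.77715 = 6.2269
Imag = 8.0125*0.62932 = 5.0424

6.2269 + 5.0424i


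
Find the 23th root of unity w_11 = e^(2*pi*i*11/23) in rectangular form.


Angle = 360*11/23 = 172.1739°
a = cos(172.1739°) = -0.9907
b = sin(172.1739°) = 0.1362

-0.9907 + 0.1362i


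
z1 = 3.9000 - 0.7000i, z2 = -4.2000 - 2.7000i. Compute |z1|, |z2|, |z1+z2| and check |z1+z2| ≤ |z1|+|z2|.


|z1| = sqrt(3.9^2 + (-0.7)^2) = sqrt(15.7) = 3.9623
|z2| = sqrt((-4.2)^2 + (-2.7)^2) = sqrt(24.93) = 4.9930
z1+z2 = -0.3000 - 3.4000i
|z1+z2| = sqrt(11.65) = 3.4132
|z1|+|z2| = 3.9623 + 4.9930 = 8.9553

|z1+z2| = 3.4132 ≤ |z1|+|z2| = 8.9553 (verified)


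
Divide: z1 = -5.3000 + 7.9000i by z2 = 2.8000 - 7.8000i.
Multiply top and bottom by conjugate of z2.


Conjugate of z2 = 2.8000 + 7.8000i
Numerator: (-5.3000 + 7.9000i)(2.8000 + 7.8000i) = -76.4600 - 19.2200i
Denominator: 2.8^2 + (-7.8)^2 = 68.68
Result = (-76.4600 - 19.2200i)/68.68

-1.1133 - 0.2798i


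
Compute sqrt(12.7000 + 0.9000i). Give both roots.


|z| = sqrt(161.29+0.81) = 12.7318
sqrt((|z|+a)/2) = sqrt((12.7318+12.7)/2) = sqrt(12.7159) = 3.5659
sqrt((|z|-a)/2) = sqrt((12.7318-12.7)/2) = sqrt(0.0159) = 0.1262

±(3.5659 + 0.1262i) i.e. 3.5659 + 0.1262i and -3.5659 - 0.1262i


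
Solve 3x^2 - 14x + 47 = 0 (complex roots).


disc = (-14)^2 - 4*3*47 = 196 - 564 = -368
sqrt(|disc|) = sqrt(368) = 19.1833
Real part = 14/(2*3) = 2.3333
Imag part = 19.1833/(2*3) = 3.1972

2.3333 ± 3.1972i


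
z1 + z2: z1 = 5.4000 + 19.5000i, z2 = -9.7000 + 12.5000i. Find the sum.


Real: 5.4 - 9.7 = -4.3
Imag: 19.5 + 12.5 = 32

-4.3000 + 32.0000i


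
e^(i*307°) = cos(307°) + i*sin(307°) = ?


cos(307°) = 0.6018
sin(307°) = -0.7986

e^(i*307°) = 0.6018 - 0.7986i


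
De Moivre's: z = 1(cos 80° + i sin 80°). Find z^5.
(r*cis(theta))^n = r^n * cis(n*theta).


r^5 = 1^5 = 1
n*theta = 5*80° = 400° = 40° (mod 360)
a = 1*cos(40°) = 0.7660
b = 1*sin(40°) = 0.6428

1 cis(40°) = 0.7660 + 0.6428i


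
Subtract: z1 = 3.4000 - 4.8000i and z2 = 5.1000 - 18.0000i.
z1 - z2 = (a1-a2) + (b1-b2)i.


Real: 3.4 - 5.1 = -1.7
Imag: -4.8 + 18 = 13.2

-1.7000 + 13.2000i


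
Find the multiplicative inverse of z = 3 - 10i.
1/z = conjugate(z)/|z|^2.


|z|^2 = 9+100 = 109
1/z = (3 + 10i)/109

1/z = 0.0275 + 0.0917i


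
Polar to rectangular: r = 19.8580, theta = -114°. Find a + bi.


a = 19.8580*cos(-114°) = 19.8580*(-0.40674) = -8.0770
b = 19.8580*sin(-114°) = 19.8580*(-0.913545) = -18.1412

-8.0770 - 18.1412i


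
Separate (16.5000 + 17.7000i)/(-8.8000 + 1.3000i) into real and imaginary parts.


Multiply by conjugate: (16.5000 + 17.7000i)(-8.8000 - 1.3000i) / ((-8.8)^2 + 1.3^2)
Numerator real = 16.5*(-8.8) + 17.7*1.3 = -122.19
Numerator imag = 17.7*(-8.8) - 16.5*1.3 = -177.21
Denominator = 79.13
Re(z) = -122.19/79.13 = -1.5442
Im(z) = -177.21/79.13 = -2.2395

Re(z) = -1.5442, Im(z) = -2.2395


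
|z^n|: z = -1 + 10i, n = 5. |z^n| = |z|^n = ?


|z| = sqrt(1+100) = sqrt(101) = 10.0499
|z^5| = |z|^5 = (sqrt(101))^5 = 101^2 * sqrt(101) = 10201*sqrt(101)

|z^5| = 10201*sqrt(101) ≈ 102518.7812


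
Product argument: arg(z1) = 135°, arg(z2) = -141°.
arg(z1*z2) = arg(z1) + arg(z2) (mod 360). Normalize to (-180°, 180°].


arg(z1*z2) = 135° - 141° = -6°
Normalized to (-180°, 180°]: -6°

-6°


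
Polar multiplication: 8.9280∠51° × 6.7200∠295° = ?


r = 8.9280 * 6.7200 = 59.9962
theta = 51° + 295° = 346° = 346° (mod 360)

59.9962 cis(346°)


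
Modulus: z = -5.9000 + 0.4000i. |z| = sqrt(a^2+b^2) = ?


|z| = sqrt((-5.9)^2 + 0.4^2) = sqrt(34.81 + 0.16) = sqrt(34.97) = 5.9135

|z| = 5.9135


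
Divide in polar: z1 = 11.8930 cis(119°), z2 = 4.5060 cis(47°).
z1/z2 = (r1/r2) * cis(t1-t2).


r = 11.8930 / 4.5060 = 2.6394
theta = 119° - 47° = 72° = 72° (mod 360)

2.6394 cis(72°)


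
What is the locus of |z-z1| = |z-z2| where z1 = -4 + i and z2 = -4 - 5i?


Equal distances means the locus is the perpendicular bisector of z1 and z2.
Midpoint = ((-4+(-4))/2, (1+(-5))/2) = (-4.0000, -2.0000)

Perpendicular bisector through (-4.0000, -2.0000)


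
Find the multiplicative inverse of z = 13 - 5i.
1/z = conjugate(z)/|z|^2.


|z|^2 = 169+25 = 194
1/z = (13 + 5i)/194

1/z = 0.0670 + 0.0258i


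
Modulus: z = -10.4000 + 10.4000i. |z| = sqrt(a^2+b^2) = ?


|z| = sqrt((-10.4)^2 + 10.4^2) = sqrt(108.16 + 108.16) = sqrt(216.32) = 14.7078

|z| = 14.7078


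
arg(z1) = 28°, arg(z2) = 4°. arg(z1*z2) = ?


arg(z1*z2) = 28° + 4° = 32°
Normalized to (-180°, 180°]: 32°

32°


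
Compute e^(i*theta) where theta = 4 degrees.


cos(4°) = 0.9976
sin(4°) = 0.0698

e^(i*4°) = 0.9976 + 0.0698i


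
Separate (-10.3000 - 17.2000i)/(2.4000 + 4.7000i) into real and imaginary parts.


Multiply by conjugate: (-10.3000 - 17.2000i)(2.4000 - 4.7000i) / (2.4^2 + 4.7^2)
Numerator real = -10.3*2.4 - (17.2)*4.7 = -105.56
Numerator imag = -17.2*2.4 - (-10.3)*4.7 = 7.13
Denominator = 27.85
Re(z) = -105.56/27.85 = -3.7903
Im(z) = 7.13/27.85 = 0.2560

Re(z) = -3.7903, Im(z) = 0.2560


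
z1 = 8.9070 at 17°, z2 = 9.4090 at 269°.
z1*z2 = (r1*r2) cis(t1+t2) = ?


r = 8.9070 * 9.4090 = 83.8060
theta = 17° + 269° = 286° = 286° (mod 360)

83.8060 cis(286°)


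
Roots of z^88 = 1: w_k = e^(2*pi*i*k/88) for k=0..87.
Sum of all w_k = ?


The sum of all 88th roots of unity is 0.
Geometric series: (1 - w^88)/(1 - w) = (1-1)/(1-w) = 0 since w^88 = 1, w ≠ 1.
Alternatively: coefficient of z^87 in z^88 - 1 is 0.

0


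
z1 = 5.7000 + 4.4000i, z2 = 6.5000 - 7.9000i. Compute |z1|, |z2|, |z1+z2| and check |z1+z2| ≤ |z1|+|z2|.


|z1| = sqrt(5.7^2 + 4.4^2) = sqrt(51.85) = 7.2007
|z2| = sqrt(6.5^2 + (-7.9)^2) = sqrt(104.66) = 10.2303
z1+z2 = 12.2000 - 3.5000i
|z1+z2| = sqrt(161.09) = 12.6921
|z1|+|z2| = 7.2007 + 10.2303 = 17.4310

|z1+z2| = 12.6921 ≤ |z1|+|z2| = 17.4310 (verified)


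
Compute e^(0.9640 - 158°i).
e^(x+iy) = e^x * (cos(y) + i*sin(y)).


e^0.9640 = 2.62216
cos(-158°) = -0.92718
sin(-158°) = -0.3746
Real = 2.62216*(-0.92718) = -2.4312
Imag = 2.62216*(-0.3746) = -0.9823

-2.4312 - 0.9823i


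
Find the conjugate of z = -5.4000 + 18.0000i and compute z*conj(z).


z_bar = -5.4000 - 18.0000i
z*z_bar = (-5.4)^2 + 18^2 = 29.16 + 324 = 353.16

z_bar = -5.4000 - 18.0000i, z*z_bar = 353.16


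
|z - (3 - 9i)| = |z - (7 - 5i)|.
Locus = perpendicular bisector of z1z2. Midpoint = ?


Equal distances means the locus is the perpendicular bisector of z1 and z2.
Midpoint = ((3+7)/2, (-9+(-5))/2) = (5.0000, -7.0000)

Perpendicular bisector through (5.0000, -7.0000)


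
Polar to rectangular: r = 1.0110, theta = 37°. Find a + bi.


a = 1.0110*cos(37°) = 1.0110*0.7986 = 0.8074
b = 1.0110*sin(37°) = 1.0110*0.6018 = 0.6084

0.8074 + 0.6084i


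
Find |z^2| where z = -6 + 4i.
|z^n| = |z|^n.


|z| = sqrt(36+16) = sqrt(52) = 7.2111
|z^2| = |z|^2 = (sqrt(52))^2 = 52

|z^2| = 52


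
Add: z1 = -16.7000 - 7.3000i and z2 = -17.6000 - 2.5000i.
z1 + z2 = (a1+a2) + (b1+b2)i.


Real: -16.7 - 17.6 = -34.3
Imag: -7.3 - 2.5 = -9.8

-34.3000 - 9.8000i


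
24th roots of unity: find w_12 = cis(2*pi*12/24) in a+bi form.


Angle = 360*12/24 = 180°
a = cos(180°) = -1.0000
b = sin(180°) = 0

-1.0000 + 0i


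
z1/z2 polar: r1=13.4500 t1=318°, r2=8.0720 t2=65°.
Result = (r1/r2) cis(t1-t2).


r = 13.4500 / 8.0720 = 1.6663
theta = 318° - 65° = 253° = 253° (mod 360)

1.6663 cis(253°)


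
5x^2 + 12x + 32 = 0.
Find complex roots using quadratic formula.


disc = 12^2 - 4*5*32 = 144 - 640 = -496
sqrt(|disc|) = sqrt(496) = 22.2711
Real part = -12/(2*5) = -1.2000
Imag part = 22.2711/(2*5) = 2.2271

-1.2000 ± 2.2271i


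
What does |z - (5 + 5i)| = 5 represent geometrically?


|z - z0| = r is a circle with center z0 and radius r.
Center = (5, 5), radius = 5

Circle with center (5, 5) and radius 5


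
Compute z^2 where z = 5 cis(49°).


r^2 = 5^2 = 25
n*theta = 2*49° = 98° = 98° (mod 360)
a = 25*cos(98°) = -3.4793
b = 25*sin(98°) = 24.7567

25 cis(98°) = -3.4793 + 24.7567i


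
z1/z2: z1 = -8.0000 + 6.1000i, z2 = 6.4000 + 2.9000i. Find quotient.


Conjugate of z2 = 6.4000 - 2.9000i
Numerator: (-8.0000 + 6.1000i)(6.4000 - 2.9000i) = -33.5100 + 62.2400i
Denominator: 6.4^2 + 2.9^2 = 49.37
Result = (-33.5100 + 62.2400i)/49.37

-0.6788 + 1.2607i


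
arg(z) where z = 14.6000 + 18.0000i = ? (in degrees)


Re = 14.6, Im = 18
arg = atan2(18, 14.6) = 50.9541 degrees

arg(z) = 50.9541 degrees


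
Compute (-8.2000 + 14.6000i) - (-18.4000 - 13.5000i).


Real: -8.2 + 18.4 = 10.2
Imag: 14.6 + 13.5 = 28.1

10.2000 + 28.1000i


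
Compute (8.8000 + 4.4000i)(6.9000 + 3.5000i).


Real = 8.8*6.9 - 4.4*3.5 = 60.72 - 15.4 = 45.32
Imag = 8.8*3.5 + 6.9*4.4 = 30.8 + 30.36 = 61.16

45.3200 + 61.1600i


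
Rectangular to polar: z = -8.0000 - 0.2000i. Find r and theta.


r = sqrt(64+0.04) = sqrt(64.04) = 8.0025
theta = atan2(-0.2, -8) = -178.5679 degrees

r = 8.0025, theta = -178.5679 degrees


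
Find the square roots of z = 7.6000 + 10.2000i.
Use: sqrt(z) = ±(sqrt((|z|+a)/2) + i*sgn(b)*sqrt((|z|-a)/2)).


|z| = sqrt(57.76+104.04) = 12.7201
sqrt((|z|+a)/2) = sqrt((12.7201+7.6)/2) = sqrt(10.1600) = 3.1875
sqrt((|z|-a)/2) = sqrt((12.7201-7.6)/2) = sqrt(2.5600) = 1.6000

±(3.1875 + 1.6000i) i.e. 3.1875 + 1.6000i and -3.1875 - 1.6000i


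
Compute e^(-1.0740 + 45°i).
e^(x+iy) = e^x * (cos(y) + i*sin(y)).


e^-1.0740 = 0.34164
cos(45°) = 0.7071
sin(45°) = 0.7071
Real = 0.34164*0.7071 = 0.2416
Imag = 0.34164*0.7071 = 0.2416

0.2416 + 0.2416i


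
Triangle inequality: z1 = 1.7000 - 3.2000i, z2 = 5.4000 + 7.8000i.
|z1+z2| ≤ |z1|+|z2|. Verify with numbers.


|z1| = sqrt(1.7^2 + (-3.2)^2) = sqrt(13.13) = 3.6235
|z2| = sqrt(5.4^2 + 7.8^2) = sqrt(90) = 9.4868
z1+z2 = 7.1000 + 4.6000i
|z1+z2| = sqrt(71.57) = 8.4599
|z1|+|z2| = 3.6235 + 9.4868 = 13.1103

|z1+z2| = 8.4599 ≤ |z1|+|z2| = 13.1103 (verified)


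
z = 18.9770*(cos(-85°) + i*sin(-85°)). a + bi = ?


a = 18.9770*cos(-85°) = 18.9770*0.08716 = 1.6540
b = 18.9770*sin(-85°) = 18.9770*(-0.996195) = -18.9048

1.6540 - 18.9048i


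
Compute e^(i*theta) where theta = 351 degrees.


cos(351°) = 0.9877
sin(351°) = -0.1564

e^(i*351°) = 0.9877 - 0.1564i


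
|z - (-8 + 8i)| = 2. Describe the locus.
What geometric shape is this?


|z - z0| = r is a circle with center z0 and radius r.
Center = (-8, 8), radius = 2

Circle with center (-8, 8) and radius 2


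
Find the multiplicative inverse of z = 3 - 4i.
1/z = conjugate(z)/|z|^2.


|z|^2 = 9+16 = 25
1/z = (3 + 4i)/25

1/z = 0.1200 + 0.1600i


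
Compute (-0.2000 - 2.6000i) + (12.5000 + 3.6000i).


Real: -0.2 + 12.5 = 12.3
Imag: -2.6 + 3.6 = 1

12.3000 + i


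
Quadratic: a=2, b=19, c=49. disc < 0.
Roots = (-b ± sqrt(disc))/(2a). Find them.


disc = 19^2 - 4*2*49 = 361 - 392 = -31
sqrt(|disc|) = sqrt(31) = 5.5678
Real part = -19/(2*2) = -4.7500
Imag part = 5.5678/(2*2) = 1.3919

-4.7500 ± 1.3919i


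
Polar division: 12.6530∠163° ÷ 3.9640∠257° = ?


r = 12.6530 / 3.9640 = 3.1920
theta = 163° - 257° = -94° = 266° (mod 360)

3.1920 cis(266°)


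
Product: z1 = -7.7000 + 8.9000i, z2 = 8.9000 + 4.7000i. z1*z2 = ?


Real = -7.7*8.9 - 8.9*4.7 = -68.53 - 41.83 = -110.36
Imag = -7.7*4.7 + 8.9*8.9 = -36.19 + 79.21 = 43.02

-110.3600 + 43.0200i


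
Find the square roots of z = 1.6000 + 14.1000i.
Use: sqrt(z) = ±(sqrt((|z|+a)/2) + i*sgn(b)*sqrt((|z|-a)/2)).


|z| = sqrt(2.56+198.81) = 14.1905
sqrt((|z|+a)/2) = sqrt((14.1905+1.6)/2) = sqrt(7.8952) = 2.8098
sqrt((|z|-a)/2) = sqrt((14.1905-1.6)/2) = sqrt(6.2952) = 2.5090

±(2.8098 + 2.5090i) i.e. 2.8098 + 2.5090i and -2.8098 - 2.5090i
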